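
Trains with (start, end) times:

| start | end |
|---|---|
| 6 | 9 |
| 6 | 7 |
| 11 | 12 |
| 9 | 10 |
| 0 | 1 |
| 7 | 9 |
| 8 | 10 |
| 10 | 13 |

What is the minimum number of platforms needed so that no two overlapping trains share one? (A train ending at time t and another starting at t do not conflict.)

3

Count concurrent intervals with a sweep; the peak is the room count.
starts: [0, 6, 6, 7, 8, 9, 10, 11]
ends:   [1, 7, 9, 9, 10, 10, 12, 13]
s0→1 e1→0 s6→1 s6→2 e7→1 s7→2 s8→3  — peak 3.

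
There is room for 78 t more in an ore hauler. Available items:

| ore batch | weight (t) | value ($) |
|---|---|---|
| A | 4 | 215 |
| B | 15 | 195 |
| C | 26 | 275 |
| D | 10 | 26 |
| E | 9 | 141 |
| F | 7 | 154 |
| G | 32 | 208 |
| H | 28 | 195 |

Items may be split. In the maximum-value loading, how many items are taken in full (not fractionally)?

5

Greedy by value/weight ratio, highest first.
Ratios (sorted): A 53.75, F 22.00, E 15.67, B 13.00, C 10.58, H 6.96, G 6.50, D 2.60
take A (4 @ 215); take F (7 @ 154); take E (9 @ 141); take B (15 @ 195); take C (26 @ 275); take 17/28 of H → 118.39. Capacity used 78/78.
5 item(s) taken whole; one partial (take 17/28 of H).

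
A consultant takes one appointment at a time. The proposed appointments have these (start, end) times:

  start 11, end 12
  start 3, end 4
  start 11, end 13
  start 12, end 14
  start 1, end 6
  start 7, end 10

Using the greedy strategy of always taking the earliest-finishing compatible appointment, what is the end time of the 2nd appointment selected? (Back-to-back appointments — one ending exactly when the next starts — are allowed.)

10

Greedy by earliest finish: after sorting by end time, pick each interval compatible with the last pick.
By end time: (3,4), (1,6), (7,10), (11,12), (11,13), (12,14).
Pick (3,4); next start ≥ 4 → (7,10); next start ≥ 10 → (11,12); next start ≥ 12 → (12,14).
Selected: (3,4) (7,10) (11,12) (12,14)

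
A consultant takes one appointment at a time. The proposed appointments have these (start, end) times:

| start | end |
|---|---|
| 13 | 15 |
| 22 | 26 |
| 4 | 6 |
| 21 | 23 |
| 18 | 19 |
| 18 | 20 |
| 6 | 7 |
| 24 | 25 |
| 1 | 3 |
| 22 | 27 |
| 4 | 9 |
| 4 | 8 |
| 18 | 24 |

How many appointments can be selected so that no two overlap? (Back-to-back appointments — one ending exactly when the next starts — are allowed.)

Order by finish time; keep every interval that doesn't clash with the previous kept one.
By end time: (1,3), (4,6), (6,7), (4,8), (4,9), (13,15), (18,19), (18,20), (21,23), (18,24), (24,25), (22,26), (22,27).
Pick (1,3); next start ≥ 3 → (4,6); next start ≥ 6 → (6,7); next start ≥ 7 → (13,15); next start ≥ 15 → (18,19); next start ≥ 19 → (21,23); next start ≥ 23 → (24,25).
Selected 7 appointments.

7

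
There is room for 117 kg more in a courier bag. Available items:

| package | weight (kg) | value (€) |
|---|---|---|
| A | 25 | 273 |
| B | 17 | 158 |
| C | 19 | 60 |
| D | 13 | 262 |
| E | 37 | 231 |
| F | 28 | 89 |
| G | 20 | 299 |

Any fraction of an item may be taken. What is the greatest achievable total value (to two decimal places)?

1238.89

Sort by value per unit weight and fill in that order.
Ratios (sorted): D 20.15, G 14.95, A 10.92, B 9.29, E 6.24, F 3.18, C 3.16
take D (13 @ 262); take G (20 @ 299); take A (25 @ 273); take B (17 @ 158); take E (37 @ 231); take 5/28 of F → 15.89. Capacity used 117/117.
Total value = 1238.89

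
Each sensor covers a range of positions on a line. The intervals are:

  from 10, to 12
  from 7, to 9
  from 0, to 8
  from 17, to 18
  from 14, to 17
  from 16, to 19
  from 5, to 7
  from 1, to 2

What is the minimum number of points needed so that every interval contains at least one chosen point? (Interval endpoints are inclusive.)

Sort by right endpoint; whenever an interval is uncovered, place a point at its right end.
Sorted: [1,2] [5,7] [0,8] [7,9] [10,12] [14,17] [17,18] [16,19]
{[1,2]} hit by 2; {[5,7],[0,8],[7,9]} hit by 7; {[10,12]} hit by 12; {[14,17],[17,18],[16,19]} hit by 17.
Points: 2, 7, 12, 17 (4 total).

4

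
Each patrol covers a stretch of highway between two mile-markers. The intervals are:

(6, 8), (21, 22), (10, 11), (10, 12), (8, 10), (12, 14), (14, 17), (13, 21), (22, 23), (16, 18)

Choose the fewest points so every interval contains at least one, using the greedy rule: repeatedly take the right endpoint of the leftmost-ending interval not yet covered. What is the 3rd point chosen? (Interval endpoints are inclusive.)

14

Sort by right endpoint; whenever an interval is uncovered, place a point at its right end.
By right end: [6,8]  [8,10]  [10,11]  [10,12]  [12,14]  [14,17]  [16,18]  [13,21]  [21,22]  [22,23]
[6,8] uncovered → point at 8; [10,11] uncovered → point at 11; [12,14] uncovered → point at 14; [16,18] uncovered → point at 18; [21,22] uncovered → point at 22.
Points: 8, 11, 14, 18, 22 (5 total).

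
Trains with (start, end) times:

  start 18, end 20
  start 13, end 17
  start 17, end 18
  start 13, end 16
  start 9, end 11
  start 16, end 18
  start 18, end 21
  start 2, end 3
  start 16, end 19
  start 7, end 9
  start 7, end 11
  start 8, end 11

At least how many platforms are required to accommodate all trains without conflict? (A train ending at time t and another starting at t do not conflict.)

Count concurrent intervals with a sweep; the peak is the room count.
starts: [2, 7, 7, 8, 9, 13, 13, 16, 16, 17, 18, 18]
ends:   [3, 9, 11, 11, 11, 16, 17, 18, 18, 19, 20, 21]
s2→1 e3→0 s7→1 s7→2 s8→3  — peak 3.

3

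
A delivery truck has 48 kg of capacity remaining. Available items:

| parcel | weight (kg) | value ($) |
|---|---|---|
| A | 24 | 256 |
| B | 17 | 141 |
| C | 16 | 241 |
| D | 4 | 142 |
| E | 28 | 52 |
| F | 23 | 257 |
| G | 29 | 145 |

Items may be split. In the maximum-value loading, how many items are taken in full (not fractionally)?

Order: D (142/4=35.50) > C (241/16=15.06) > F (257/23=11.17) > A (256/24=10.67) > B (141/17=8.29) > G (145/29=5.00) > E (52/28=1.86)
Fill: take D (4 @ 142) → take C (16 @ 241) → take F (23 @ 257) → take 5/24 of A → 53.33; 48/48 used.
3 item(s) taken whole; one partial (take 5/24 of A).

3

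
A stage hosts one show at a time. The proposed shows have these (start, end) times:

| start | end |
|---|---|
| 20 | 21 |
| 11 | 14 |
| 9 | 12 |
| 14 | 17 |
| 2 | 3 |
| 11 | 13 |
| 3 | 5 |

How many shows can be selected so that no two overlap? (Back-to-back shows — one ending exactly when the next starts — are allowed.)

5

Sorted by end: (2,3)  (3,5)  (9,12)  (11,13)  (11,14)  (14,17)  (20,21)
take (2,3); take (3,5); take (9,12); take (14,17); take (20,21).
Selected 5 shows.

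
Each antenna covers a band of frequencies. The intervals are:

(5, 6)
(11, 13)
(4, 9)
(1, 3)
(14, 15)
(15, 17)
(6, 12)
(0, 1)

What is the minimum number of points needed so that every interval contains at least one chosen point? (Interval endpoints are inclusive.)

Process intervals by earliest right end; each time one isn't hit yet, stab at its right endpoint.
By right end: [0,1]  [1,3]  [5,6]  [4,9]  [6,12]  [11,13]  [14,15]  [15,17]
[0,1] uncovered → point at 1; [5,6] uncovered → point at 6; [11,13] uncovered → point at 13; [14,15] uncovered → point at 15.
Points: 1, 6, 13, 15 (4 total).

4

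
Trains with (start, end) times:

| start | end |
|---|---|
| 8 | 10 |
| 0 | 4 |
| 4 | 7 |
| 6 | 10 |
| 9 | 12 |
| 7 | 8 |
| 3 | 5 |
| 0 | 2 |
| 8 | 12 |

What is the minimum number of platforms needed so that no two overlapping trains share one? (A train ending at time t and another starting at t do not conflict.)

Events (time:±→running): 0:+→1 0:+→2 2:-→1 3:+→2 4:-→1 4:+→2 5:-→1 6:+→2 7:-→1 7:+→2 8:-→1 8:+→2 8:+→3 9:+→4 … peak 4.

4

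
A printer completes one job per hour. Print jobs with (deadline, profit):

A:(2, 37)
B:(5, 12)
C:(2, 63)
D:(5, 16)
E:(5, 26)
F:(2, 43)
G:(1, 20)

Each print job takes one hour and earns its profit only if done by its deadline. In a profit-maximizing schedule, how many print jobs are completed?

Sort by profit descending; place each in the latest free slot ≤ its deadline.
By profit: C(d2,63), F(d2,43), A(d2,37), E(d5,26), G(d1,20), D(d5,16), B(d5,12)
C→slot 2; F→slot 1; A skipped; E→slot 5; G skipped; D→slot 4; B→slot 3.
5 of 7 scheduled.

5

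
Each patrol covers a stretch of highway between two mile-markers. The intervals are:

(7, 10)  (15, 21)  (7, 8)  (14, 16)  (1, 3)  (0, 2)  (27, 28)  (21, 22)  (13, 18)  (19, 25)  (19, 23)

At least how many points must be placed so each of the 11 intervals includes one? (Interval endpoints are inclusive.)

5

Process intervals by earliest right end; each time one isn't hit yet, stab at its right endpoint.
Sorted: [0,2] [1,3] [7,8] [7,10] [14,16] [13,18] [15,21] [21,22] [19,23] [19,25] [27,28]
{[0,2],[1,3]} hit by 2; {[7,8],[7,10]} hit by 8; {[14,16],[13,18],[15,21]} hit by 16; {[21,22],[19,23],[19,25]} hit by 22; {[27,28]} hit by 28.
Points: 2, 8, 16, 22, 28 (5 total).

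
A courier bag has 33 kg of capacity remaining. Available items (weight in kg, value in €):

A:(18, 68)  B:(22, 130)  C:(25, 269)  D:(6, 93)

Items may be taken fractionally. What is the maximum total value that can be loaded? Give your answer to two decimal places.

Greedy by value/weight ratio, highest first.
Order: D (93/6=15.50) > C (269/25=10.76) > B (130/22=5.91) > A (68/18=3.78)
Fill: take D (6 @ 93) → take C (25 @ 269) → take 2/22 of B → 11.82; 33/33 used.
Total value = 373.82

373.82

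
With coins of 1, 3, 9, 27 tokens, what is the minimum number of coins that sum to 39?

3

39 = 1×27 + 1×9 + 1×3
Total coins = 1 + 1 + 1 = 3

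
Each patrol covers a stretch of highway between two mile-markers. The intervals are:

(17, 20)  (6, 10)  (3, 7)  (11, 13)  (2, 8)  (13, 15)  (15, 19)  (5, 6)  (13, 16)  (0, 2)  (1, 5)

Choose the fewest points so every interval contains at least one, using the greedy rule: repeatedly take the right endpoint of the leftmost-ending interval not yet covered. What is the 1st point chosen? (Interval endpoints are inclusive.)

2

Sort by right endpoint; whenever an interval is uncovered, place a point at its right end.
By right end: [0,2]  [1,5]  [5,6]  [3,7]  [2,8]  [6,10]  [11,13]  [13,15]  [13,16]  [15,19]  [17,20]
[0,2] uncovered → point at 2; [5,6] uncovered → point at 6; [11,13] uncovered → point at 13; [15,19] uncovered → point at 19.
Points: 2, 6, 13, 19 (4 total).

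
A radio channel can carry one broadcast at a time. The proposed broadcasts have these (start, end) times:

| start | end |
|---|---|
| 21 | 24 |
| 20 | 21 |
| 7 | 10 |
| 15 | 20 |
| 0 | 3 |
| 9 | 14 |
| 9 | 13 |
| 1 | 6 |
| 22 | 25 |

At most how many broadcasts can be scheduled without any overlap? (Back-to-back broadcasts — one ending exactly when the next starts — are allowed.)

Greedy by earliest finish: after sorting by end time, pick each interval compatible with the last pick.
By end time: (0,3), (1,6), (7,10), (9,13), (9,14), (15,20), (20,21), (21,24), (22,25).
Pick (0,3); next start ≥ 3 → (7,10); next start ≥ 10 → (15,20); next start ≥ 20 → (20,21); next start ≥ 21 → (21,24).
Selected 5 broadcasts.

5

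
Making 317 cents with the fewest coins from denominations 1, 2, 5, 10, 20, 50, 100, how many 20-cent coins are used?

Use the largest denomination that fits, subtract, and repeat.
317 − 3×100→17 − 1×10→7 − 1×5→2 − 1×2→0
Count of 20: 0

0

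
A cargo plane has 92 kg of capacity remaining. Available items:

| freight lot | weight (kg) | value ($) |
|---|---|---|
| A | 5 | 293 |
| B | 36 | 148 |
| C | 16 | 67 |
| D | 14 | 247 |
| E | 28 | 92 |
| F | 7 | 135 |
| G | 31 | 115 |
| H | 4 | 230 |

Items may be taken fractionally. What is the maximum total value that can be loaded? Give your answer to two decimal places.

1157.10

Sort by value per unit weight and fill in that order.
Ratios (sorted): A 58.60, H 57.50, F 19.29, D 17.64, C 4.19, B 4.11, G 3.71, E 3.29
take A (5 @ 293); take H (4 @ 230); take F (7 @ 135); take D (14 @ 247); take C (16 @ 67); take B (36 @ 148); take 10/31 of G → 37.10. Capacity used 92/92.
Total value = 1157.10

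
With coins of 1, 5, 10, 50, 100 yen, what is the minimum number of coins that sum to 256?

256 = 2×100 + 1×50 + 1×5 + 1×1
Total coins = 2 + 1 + 1 + 1 = 5

5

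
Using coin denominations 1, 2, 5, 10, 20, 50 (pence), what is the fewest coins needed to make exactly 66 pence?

66 = 1×50 + 1×10 + 1×5 + 1×1
Total coins = 1 + 1 + 1 + 1 = 4

4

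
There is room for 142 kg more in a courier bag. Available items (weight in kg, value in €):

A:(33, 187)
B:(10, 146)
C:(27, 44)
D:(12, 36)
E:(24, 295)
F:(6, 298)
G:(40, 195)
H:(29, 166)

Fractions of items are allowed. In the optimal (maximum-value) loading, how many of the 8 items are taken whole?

Sort by value per unit weight and fill in that order.
Order: F (298/6=49.67) > B (146/10=14.60) > E (295/24=12.29) > H (166/29=5.72) > A (187/33=5.67) > G (195/40=4.88) > D (36/12=3.00) > C (44/27=1.63)
Fill: take F (6 @ 298) → take B (10 @ 146) → take E (24 @ 295) → take H (29 @ 166) → take A (33 @ 187) → take G (40 @ 195); 142/142 used.
6 item(s) taken whole.

6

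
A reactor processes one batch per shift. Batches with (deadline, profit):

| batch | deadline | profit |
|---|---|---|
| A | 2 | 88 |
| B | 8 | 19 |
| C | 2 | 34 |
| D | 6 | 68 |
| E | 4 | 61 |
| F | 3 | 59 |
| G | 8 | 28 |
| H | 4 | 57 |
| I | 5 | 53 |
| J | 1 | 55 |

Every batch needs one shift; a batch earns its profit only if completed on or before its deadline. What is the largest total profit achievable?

Take jobs in profit order; each goes to the latest open slot no later than its deadline.
By profit: A(d2,88), D(d6,68), E(d4,61), F(d3,59), H(d4,57), J(d1,55), I(d5,53), C(d2,34), G(d8,28), B(d8,19)
A→slot 2; D→slot 6; E→slot 4; F→slot 3; H→slot 1; J skipped; I→slot 5; C skipped; G→slot 8; B→slot 7.
Profit = 57 + 88 + 59 + 61 + 53 + 68 + 19 + 28 = 433

433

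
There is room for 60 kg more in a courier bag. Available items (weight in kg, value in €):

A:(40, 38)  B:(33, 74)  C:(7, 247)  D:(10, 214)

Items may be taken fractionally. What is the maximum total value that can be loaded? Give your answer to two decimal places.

544.50

Sort by value per unit weight and fill in that order.
Order: C (247/7=35.29) > D (214/10=21.40) > B (74/33=2.24) > A (38/40=0.95)
Fill: take C (7 @ 247) → take D (10 @ 214) → take B (33 @ 74) → take 10/40 of A → 9.50; 60/60 used.
Total value = 544.50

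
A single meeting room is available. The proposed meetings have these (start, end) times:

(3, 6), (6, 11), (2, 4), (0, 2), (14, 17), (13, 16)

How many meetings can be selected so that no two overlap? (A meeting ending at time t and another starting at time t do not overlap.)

4

Order by finish time; keep every interval that doesn't clash with the previous kept one.
By end time: (0,2), (2,4), (3,6), (6,11), (13,16), (14,17).
Pick (0,2); next start ≥ 2 → (2,4); next start ≥ 4 → (6,11); next start ≥ 11 → (13,16).
Selected 4 meetings.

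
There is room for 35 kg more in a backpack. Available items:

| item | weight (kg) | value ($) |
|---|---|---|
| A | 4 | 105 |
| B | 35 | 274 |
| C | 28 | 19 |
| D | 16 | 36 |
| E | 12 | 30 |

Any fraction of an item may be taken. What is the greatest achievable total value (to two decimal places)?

Ratios (sorted): A 26.25, B 7.83, E 2.50, D 2.25, C 0.68
take A (4 @ 105); take 31/35 of B → 242.69. Capacity used 35/35.
Total value = 347.69

347.69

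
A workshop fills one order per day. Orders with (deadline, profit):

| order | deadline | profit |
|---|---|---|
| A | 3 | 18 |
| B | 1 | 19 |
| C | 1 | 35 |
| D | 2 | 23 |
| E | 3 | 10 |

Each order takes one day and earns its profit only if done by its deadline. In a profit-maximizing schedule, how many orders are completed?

3

Sort by profit descending; place each in the latest free slot ≤ its deadline.
By profit: C(d1,35), D(d2,23), B(d1,19), A(d3,18), E(d3,10)
C→slot 1; D→slot 2; B skipped; A→slot 3; E skipped.
3 of 5 scheduled.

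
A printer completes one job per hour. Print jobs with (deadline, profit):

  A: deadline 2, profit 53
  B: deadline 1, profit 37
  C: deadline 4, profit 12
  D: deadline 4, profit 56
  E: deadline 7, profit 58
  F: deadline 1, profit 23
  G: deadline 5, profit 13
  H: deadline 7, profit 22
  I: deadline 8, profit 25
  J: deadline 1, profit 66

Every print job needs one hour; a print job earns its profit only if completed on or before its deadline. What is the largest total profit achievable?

305

Profit order: J=66 E=58 D=56 A=53 B=37 I=25 F=23 H=22 G=13 C=12
Assign: J→slot 1, E→slot 7, D→slot 4, A→slot 2, B skipped, I→slot 8, F skipped, H→slot 6, G→slot 5, C→slot 3.
Slots: [1:J] [2:A] [3:C] [4:D] [5:G] [6:H] [7:E] [8:I]
Profit = 66 + 53 + 12 + 56 + 13 + 22 + 58 + 25 = 305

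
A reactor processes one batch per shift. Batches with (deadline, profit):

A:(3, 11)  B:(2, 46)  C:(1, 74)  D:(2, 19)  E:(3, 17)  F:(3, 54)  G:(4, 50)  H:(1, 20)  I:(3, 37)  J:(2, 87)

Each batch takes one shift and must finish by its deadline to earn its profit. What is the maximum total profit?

265

Take jobs in profit order; each goes to the latest open slot no later than its deadline.
Profit order: J=87 C=74 F=54 G=50 B=46 I=37 H=20 D=19 E=17 A=11
Assign: J→slot 2, C→slot 1, F→slot 3, G→slot 4, B skipped, I skipped, H skipped, D skipped, E skipped, A skipped.
Slots: [1:C] [2:J] [3:F] [4:G]
Profit = 74 + 87 + 54 + 50 = 265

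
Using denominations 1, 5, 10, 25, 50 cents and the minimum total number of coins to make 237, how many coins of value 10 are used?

237 = 4×50 + 1×25 + 1×10 + 2×1
Count of 10: 1

1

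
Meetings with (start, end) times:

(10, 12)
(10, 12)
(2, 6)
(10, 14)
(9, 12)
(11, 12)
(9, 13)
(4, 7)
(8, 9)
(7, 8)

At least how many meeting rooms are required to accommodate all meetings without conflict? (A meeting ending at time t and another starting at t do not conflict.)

6

Count concurrent intervals with a sweep; the peak is the room count.
starts: [2, 4, 7, 8, 9, 9, 10, 10, 10, 11]
ends:   [6, 7, 8, 9, 12, 12, 12, 12, 13, 14]
s2→1 s4→2 e6→1 e7→0 s7→1 e8→0 s8→1 e9→0 s9→1 s9→2 s10→3 s10→4 s10→5 s11→6  — peak 6.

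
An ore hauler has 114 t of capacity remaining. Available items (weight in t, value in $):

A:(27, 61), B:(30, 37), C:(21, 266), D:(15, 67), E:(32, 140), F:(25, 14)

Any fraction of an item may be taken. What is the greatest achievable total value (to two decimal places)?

Greedy by value/weight ratio, highest first.
Ratios (sorted): C 12.67, D 4.47, E 4.38, A 2.26, B 1.23, F 0.56
take C (21 @ 266); take D (15 @ 67); take E (32 @ 140); take A (27 @ 61); take 19/30 of B → 23.43. Capacity used 114/114.
Total value = 557.43

557.43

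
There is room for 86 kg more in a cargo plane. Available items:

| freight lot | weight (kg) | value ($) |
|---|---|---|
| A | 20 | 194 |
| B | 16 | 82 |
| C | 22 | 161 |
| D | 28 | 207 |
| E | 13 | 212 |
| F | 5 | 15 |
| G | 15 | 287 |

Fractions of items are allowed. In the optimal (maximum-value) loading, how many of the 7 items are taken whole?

4

Greedy by value/weight ratio, highest first.
Order: G (287/15=19.13) > E (212/13=16.31) > A (194/20=9.70) > D (207/28=7.39) > C (161/22=7.32) > B (82/16=5.12) > F (15/5=3.00)
Fill: take G (15 @ 287) → take E (13 @ 212) → take A (20 @ 194) → take D (28 @ 207) → take 10/22 of C → 73.18; 86/86 used.
4 item(s) taken whole; one partial (take 10/22 of C).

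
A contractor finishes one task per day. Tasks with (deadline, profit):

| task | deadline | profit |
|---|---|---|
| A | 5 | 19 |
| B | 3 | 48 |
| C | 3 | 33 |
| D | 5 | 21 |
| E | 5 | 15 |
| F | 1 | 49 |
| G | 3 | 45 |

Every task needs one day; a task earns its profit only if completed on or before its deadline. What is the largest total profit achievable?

182

Profit order: F=49 B=48 G=45 C=33 D=21 A=19 E=15
Assign: F→slot 1, B→slot 3, G→slot 2, C skipped, D→slot 5, A→slot 4, E skipped.
Slots: [1:F] [2:G] [3:B] [4:A] [5:D]
Profit = 49 + 45 + 48 + 19 + 21 = 182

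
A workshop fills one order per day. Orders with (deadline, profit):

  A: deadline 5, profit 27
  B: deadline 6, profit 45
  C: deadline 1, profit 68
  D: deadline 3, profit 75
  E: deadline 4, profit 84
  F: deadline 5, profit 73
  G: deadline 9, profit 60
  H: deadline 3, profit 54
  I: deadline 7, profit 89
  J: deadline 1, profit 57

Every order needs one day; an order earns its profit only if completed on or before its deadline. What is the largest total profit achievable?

548

Sort by profit descending; place each in the latest free slot ≤ its deadline.
Profit order: I=89 E=84 D=75 F=73 C=68 G=60 J=57 H=54 B=45 A=27
Assign: I→slot 7, E→slot 4, D→slot 3, F→slot 5, C→slot 1, G→slot 9, J skipped, H→slot 2, B→slot 6, A skipped.
Slots: [1:C] [2:H] [3:D] [4:E] [5:F] [6:B] [7:I] [9:G]
Profit = 68 + 54 + 75 + 84 + 73 + 45 + 89 + 60 = 548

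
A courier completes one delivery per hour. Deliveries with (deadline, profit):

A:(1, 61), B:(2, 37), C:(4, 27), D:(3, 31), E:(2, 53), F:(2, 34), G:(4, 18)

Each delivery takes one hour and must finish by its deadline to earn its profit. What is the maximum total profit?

172

Profit order: A=61 E=53 B=37 F=34 D=31 C=27 G=18
Assign: A→slot 1, E→slot 2, B skipped, F skipped, D→slot 3, C→slot 4, G skipped.
Slots: [1:A] [2:E] [3:D] [4:C]
Profit = 61 + 53 + 31 + 27 = 172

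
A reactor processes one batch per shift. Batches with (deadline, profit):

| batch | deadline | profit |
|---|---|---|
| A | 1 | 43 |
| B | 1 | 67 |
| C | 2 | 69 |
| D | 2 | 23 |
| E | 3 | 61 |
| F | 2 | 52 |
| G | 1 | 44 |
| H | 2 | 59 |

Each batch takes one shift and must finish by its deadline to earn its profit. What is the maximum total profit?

By profit: C(d2,69), B(d1,67), E(d3,61), H(d2,59), F(d2,52), G(d1,44), A(d1,43), D(d2,23)
C→slot 2; B→slot 1; E→slot 3; H skipped; F skipped; G skipped; A skipped; D skipped.
Profit = 67 + 69 + 61 = 197

197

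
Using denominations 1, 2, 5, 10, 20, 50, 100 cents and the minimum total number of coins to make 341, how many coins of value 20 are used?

341 = 3×100 + 2×20 + 1×1
Count of 20: 2

2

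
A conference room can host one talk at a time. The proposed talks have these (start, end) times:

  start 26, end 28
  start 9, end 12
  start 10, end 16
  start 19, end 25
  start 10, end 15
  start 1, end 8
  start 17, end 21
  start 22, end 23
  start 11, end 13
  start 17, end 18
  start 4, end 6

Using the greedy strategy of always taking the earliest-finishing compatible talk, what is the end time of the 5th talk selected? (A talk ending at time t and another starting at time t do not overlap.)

28

By end time: (4,6), (1,8), (9,12), (11,13), (10,15), (10,16), (17,18), (17,21), (22,23), (19,25), (26,28).
Pick (4,6); next start ≥ 6 → (9,12); next start ≥ 12 → (17,18); next start ≥ 18 → (22,23); next start ≥ 23 → (26,28).
Selected: (4,6) (9,12) (17,18) (22,23) (26,28)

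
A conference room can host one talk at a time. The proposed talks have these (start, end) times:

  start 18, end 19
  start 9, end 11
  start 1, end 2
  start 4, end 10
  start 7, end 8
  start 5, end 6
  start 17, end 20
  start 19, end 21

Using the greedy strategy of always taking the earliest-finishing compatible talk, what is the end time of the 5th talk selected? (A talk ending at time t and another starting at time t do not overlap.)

Greedy by earliest finish: after sorting by end time, pick each interval compatible with the last pick.
By end time: (1,2), (5,6), (7,8), (4,10), (9,11), (18,19), (17,20), (19,21).
Pick (1,2); next start ≥ 2 → (5,6); next start ≥ 6 → (7,8); next start ≥ 8 → (9,11); next start ≥ 11 → (18,19); next start ≥ 19 → (19,21).
Selected: (1,2) (5,6) (7,8) (9,11) (18,19) (19,21)

19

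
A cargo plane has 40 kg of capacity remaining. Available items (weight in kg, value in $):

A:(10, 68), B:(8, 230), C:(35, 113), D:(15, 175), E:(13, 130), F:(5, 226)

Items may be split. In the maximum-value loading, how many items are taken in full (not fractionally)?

3

Ratios (sorted): F 45.20, B 28.75, D 11.67, E 10.00, A 6.80, C 3.23
take F (5 @ 226); take B (8 @ 230); take D (15 @ 175); take 12/13 of E → 120.00. Capacity used 40/40.
3 item(s) taken whole; one partial (take 12/13 of E).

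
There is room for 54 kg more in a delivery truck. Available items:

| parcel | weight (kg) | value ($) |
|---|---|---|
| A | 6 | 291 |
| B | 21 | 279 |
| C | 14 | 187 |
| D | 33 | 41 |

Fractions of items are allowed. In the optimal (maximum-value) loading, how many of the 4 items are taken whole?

3

Greedy by value/weight ratio, highest first.
Ratios (sorted): A 48.50, C 13.36, B 13.29, D 1.24
take A (6 @ 291); take C (14 @ 187); take B (21 @ 279); take 13/33 of D → 16.15. Capacity used 54/54.
3 item(s) taken whole; one partial (take 13/33 of D).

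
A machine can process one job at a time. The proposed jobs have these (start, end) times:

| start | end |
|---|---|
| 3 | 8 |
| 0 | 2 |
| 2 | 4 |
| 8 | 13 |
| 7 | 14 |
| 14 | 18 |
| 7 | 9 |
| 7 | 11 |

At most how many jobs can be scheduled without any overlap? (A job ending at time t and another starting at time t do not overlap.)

Sort by end time and greedily take each interval whose start is ≥ the last chosen end.
By end time: (0,2), (2,4), (3,8), (7,9), (7,11), (8,13), (7,14), (14,18).
Pick (0,2); next start ≥ 2 → (2,4); next start ≥ 4 → (7,9); next start ≥ 9 → (14,18).
Selected 4 jobs.

4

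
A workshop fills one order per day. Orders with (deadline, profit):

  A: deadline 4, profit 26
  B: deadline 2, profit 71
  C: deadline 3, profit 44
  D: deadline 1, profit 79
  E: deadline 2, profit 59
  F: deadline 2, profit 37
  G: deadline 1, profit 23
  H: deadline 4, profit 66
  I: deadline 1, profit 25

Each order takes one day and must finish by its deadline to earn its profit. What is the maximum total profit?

260

Profit order: D=79 B=71 H=66 E=59 C=44 F=37 A=26 I=25 G=23
Assign: D→slot 1, B→slot 2, H→slot 4, E skipped, C→slot 3, F skipped, A skipped, I skipped, G skipped.
Slots: [1:D] [2:B] [3:C] [4:H]
Profit = 79 + 71 + 44 + 66 = 260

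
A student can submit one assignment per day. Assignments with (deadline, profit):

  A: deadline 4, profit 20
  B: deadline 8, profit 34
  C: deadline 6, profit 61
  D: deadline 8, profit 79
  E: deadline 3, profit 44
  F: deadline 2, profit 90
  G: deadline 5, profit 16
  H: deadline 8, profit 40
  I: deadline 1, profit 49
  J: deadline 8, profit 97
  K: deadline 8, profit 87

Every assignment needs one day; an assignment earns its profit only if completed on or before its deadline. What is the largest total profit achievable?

547

Take jobs in profit order; each goes to the latest open slot no later than its deadline.
By profit: J(d8,97), F(d2,90), K(d8,87), D(d8,79), C(d6,61), I(d1,49), E(d3,44), H(d8,40), B(d8,34), A(d4,20), G(d5,16)
J→slot 8; F→slot 2; K→slot 7; D→slot 6; C→slot 5; I→slot 1; E→slot 3; H→slot 4; B skipped; A skipped; G skipped.
Profit = 49 + 90 + 44 + 40 + 61 + 79 + 87 + 97 = 547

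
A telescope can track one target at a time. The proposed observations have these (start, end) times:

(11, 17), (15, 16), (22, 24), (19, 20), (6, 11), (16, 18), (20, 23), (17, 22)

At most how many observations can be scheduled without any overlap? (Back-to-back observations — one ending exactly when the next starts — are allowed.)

Sort by end time and greedily take each interval whose start is ≥ the last chosen end.
By end time: (6,11), (15,16), (11,17), (16,18), (19,20), (17,22), (20,23), (22,24).
Pick (6,11); next start ≥ 11 → (15,16); next start ≥ 16 → (16,18); next start ≥ 18 → (19,20); next start ≥ 20 → (20,23).
Selected 5 observations.

5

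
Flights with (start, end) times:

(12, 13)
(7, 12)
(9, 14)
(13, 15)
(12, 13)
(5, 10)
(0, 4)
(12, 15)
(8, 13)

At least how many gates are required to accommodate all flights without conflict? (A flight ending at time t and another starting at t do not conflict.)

5

Count concurrent intervals with a sweep; the peak is the room count.
starts: [0, 5, 7, 8, 9, 12, 12, 12, 13]
ends:   [4, 10, 12, 13, 13, 13, 14, 15, 15]
s0→1 e4→0 s5→1 s7→2 s8→3 s9→4 e10→3 e12→2 s12→3 s12→4 s12→5  — peak 5.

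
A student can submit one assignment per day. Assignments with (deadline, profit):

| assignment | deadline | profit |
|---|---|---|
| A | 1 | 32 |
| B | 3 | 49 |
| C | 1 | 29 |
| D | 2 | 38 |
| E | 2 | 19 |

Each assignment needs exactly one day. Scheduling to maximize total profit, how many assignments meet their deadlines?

3

Sort by profit descending; place each in the latest free slot ≤ its deadline.
Profit order: B=49 D=38 A=32 C=29 E=19
Assign: B→slot 3, D→slot 2, A→slot 1, C skipped, E skipped.
Slots: [1:A] [2:D] [3:B]
3 of 5 scheduled.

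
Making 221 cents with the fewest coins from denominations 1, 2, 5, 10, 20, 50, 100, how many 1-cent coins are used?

1

Use the largest denomination that fits, subtract, and repeat.
221 − 2×100→21 − 1×20→1 − 1×1→0
Count of 1: 1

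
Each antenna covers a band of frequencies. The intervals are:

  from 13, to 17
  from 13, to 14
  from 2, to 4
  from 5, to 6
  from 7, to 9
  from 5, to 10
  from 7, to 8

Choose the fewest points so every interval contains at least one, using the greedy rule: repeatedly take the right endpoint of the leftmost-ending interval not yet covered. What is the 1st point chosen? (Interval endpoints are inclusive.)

4

Process intervals by earliest right end; each time one isn't hit yet, stab at its right endpoint.
Sorted: [2,4] [5,6] [7,8] [7,9] [5,10] [13,14] [13,17]
{[2,4]} hit by 4; {[5,6]} hit by 6; {[7,8],[7,9],[5,10]} hit by 8; {[13,14],[13,17]} hit by 14.
Points: 4, 6, 8, 14 (4 total).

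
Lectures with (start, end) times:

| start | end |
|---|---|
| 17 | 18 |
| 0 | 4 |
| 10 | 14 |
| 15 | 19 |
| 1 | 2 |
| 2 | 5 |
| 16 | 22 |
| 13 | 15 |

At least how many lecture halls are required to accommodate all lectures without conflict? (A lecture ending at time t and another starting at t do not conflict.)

starts: [0, 1, 2, 10, 13, 15, 16, 17]
ends:   [2, 4, 5, 14, 15, 18, 19, 22]
s0→1 s1→2 e2→1 s2→2 e4→1 e5→0 s10→1 s13→2 e14→1 e15→0 s15→1 s16→2 s17→3  — peak 3.

3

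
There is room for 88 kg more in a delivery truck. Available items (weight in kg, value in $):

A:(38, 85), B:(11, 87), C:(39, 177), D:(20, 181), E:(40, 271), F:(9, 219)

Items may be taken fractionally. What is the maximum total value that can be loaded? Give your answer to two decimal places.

794.31

Sort by value per unit weight and fill in that order.
Order: F (219/9=24.33) > D (181/20=9.05) > B (87/11=7.91) > E (271/40=6.78) > C (177/39=4.54) > A (85/38=2.24)
Fill: take F (9 @ 219) → take D (20 @ 181) → take B (11 @ 87) → take E (40 @ 271) → take 8/39 of C → 36.31; 88/88 used.
Total value = 794.31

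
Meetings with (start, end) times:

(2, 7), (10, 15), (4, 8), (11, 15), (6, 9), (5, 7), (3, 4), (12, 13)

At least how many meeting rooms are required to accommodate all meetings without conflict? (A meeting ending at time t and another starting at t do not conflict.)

starts: [2, 3, 4, 5, 6, 10, 11, 12]
ends:   [4, 7, 7, 8, 9, 13, 15, 15]
s2→1 s3→2 e4→1 s4→2 s5→3 s6→4  — peak 4.

4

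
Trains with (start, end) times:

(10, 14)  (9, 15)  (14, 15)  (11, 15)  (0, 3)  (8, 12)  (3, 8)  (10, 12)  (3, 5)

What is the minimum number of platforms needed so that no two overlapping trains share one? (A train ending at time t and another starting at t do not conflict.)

5

Count concurrent intervals with a sweep; the peak is the room count.
Events (time:±→running): 0:+→1 3:-→0 3:+→1 3:+→2 5:-→1 8:-→0 8:+→1 9:+→2 10:+→3 10:+→4 11:+→5 … peak 5.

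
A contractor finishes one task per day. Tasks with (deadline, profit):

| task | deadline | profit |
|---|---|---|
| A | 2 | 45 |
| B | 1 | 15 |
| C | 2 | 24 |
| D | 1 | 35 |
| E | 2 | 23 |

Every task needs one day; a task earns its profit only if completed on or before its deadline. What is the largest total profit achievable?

Sort by profit descending; place each in the latest free slot ≤ its deadline.
By profit: A(d2,45), D(d1,35), C(d2,24), E(d2,23), B(d1,15)
A→slot 2; D→slot 1; C skipped; E skipped; B skipped.
Profit = 35 + 45 = 80

80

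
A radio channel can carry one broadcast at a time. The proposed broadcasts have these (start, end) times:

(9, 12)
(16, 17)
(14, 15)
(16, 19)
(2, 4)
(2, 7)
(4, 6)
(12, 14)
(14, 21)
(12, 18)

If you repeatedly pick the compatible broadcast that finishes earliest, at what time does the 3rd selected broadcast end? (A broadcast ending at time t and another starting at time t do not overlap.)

Greedy by earliest finish: after sorting by end time, pick each interval compatible with the last pick.
By end time: (2,4), (4,6), (2,7), (9,12), (12,14), (14,15), (16,17), (12,18), (16,19), (14,21).
Pick (2,4); next start ≥ 4 → (4,6); next start ≥ 6 → (9,12); next start ≥ 12 → (12,14); next start ≥ 14 → (14,15); next start ≥ 15 → (16,17).
Selected: (2,4) (4,6) (9,12) (12,14) (14,15) (16,17)

12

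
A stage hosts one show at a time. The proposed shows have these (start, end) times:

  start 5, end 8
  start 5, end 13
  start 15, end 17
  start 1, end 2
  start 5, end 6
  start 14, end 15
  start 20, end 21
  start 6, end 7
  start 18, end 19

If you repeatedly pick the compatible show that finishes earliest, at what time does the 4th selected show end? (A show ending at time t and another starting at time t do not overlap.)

Sort by end time and greedily take each interval whose start is ≥ the last chosen end.
By end time: (1,2), (5,6), (6,7), (5,8), (5,13), (14,15), (15,17), (18,19), (20,21).
Pick (1,2); next start ≥ 2 → (5,6); next start ≥ 6 → (6,7); next start ≥ 7 → (14,15); next start ≥ 15 → (15,17); next start ≥ 17 → (18,19); next start ≥ 19 → (20,21).
Selected: (1,2) (5,6) (6,7) (14,15) (15,17) (18,19) (20,21)

15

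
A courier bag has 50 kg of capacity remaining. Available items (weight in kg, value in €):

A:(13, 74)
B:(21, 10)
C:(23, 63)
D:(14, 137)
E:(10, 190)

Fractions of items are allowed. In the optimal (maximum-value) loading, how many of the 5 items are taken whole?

Sort by value per unit weight and fill in that order.
Ratios (sorted): E 19.00, D 9.79, A 5.69, C 2.74, B 0.48
take E (10 @ 190); take D (14 @ 137); take A (13 @ 74); take 13/23 of C → 35.61. Capacity used 50/50.
3 item(s) taken whole; one partial (take 13/23 of C).

3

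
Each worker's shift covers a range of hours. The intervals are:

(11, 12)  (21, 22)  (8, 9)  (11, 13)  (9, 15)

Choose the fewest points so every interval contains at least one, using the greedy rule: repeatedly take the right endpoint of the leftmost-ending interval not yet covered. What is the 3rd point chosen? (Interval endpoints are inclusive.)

Sort by right endpoint; whenever an interval is uncovered, place a point at its right end.
Sorted: [8,9] [11,12] [11,13] [9,15] [21,22]
{[8,9]} hit by 9; {[11,12],[11,13],[9,15]} hit by 12; {[21,22]} hit by 22.
Points: 9, 12, 22 (3 total).

22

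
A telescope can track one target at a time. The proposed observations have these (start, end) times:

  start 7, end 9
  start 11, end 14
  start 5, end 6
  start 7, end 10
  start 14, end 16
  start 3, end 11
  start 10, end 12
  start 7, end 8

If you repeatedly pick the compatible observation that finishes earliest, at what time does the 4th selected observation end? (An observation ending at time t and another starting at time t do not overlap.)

16

Order by finish time; keep every interval that doesn't clash with the previous kept one.
Sorted by end: (5,6)  (7,8)  (7,9)  (7,10)  (3,11)  (10,12)  (11,14)  (14,16)
take (5,6); take (7,8); take (10,12); skip (11,14); take (14,16).
Selected: (5,6) (7,8) (10,12) (14,16)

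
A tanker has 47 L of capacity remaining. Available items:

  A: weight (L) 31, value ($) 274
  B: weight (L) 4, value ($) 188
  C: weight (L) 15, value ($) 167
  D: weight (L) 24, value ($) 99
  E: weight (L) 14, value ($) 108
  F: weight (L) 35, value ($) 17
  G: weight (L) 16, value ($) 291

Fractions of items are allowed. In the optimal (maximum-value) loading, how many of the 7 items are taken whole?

3

Greedy by value/weight ratio, highest first.
Ratios (sorted): B 47.00, G 18.19, C 11.13, A 8.84, E 7.71, D 4.12, F 0.49
take B (4 @ 188); take G (16 @ 291); take C (15 @ 167); take 12/31 of A → 106.06. Capacity used 47/47.
3 item(s) taken whole; one partial (take 12/31 of A).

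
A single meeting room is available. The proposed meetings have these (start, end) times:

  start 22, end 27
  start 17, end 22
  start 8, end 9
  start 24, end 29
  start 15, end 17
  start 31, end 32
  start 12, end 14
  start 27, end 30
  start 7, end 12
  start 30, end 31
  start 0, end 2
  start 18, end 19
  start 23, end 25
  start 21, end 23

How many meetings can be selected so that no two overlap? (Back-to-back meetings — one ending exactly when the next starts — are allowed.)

10

Sort by end time and greedily take each interval whose start is ≥ the last chosen end.
Sorted by end: (0,2)  (8,9)  (7,12)  (12,14)  (15,17)  (18,19)  (17,22)  (21,23)  (23,25)  (22,27)  (24,29)  (27,30)  (30,31)  (31,32)
take (0,2); take (8,9); take (12,14); take (15,17); take (18,19); take (21,23); take (23,25); skip (24,29); take (27,30); take (30,31); take (31,32).
Selected 10 meetings.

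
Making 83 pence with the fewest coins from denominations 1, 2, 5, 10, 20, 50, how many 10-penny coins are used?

1

83 = 1×50 + 1×20 + 1×10 + 1×2 + 1×1
Count of 10: 1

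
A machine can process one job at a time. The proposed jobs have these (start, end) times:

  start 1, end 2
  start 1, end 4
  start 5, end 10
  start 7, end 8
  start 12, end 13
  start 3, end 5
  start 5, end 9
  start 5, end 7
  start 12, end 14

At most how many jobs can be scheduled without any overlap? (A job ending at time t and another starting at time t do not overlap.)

5

Order by finish time; keep every interval that doesn't clash with the previous kept one.
Sorted by end: (1,2)  (1,4)  (3,5)  (5,7)  (7,8)  (5,9)  (5,10)  (12,13)  (12,14)
take (1,2); skip (1,4); take (3,5); take (5,7); take (7,8); take (12,13); skip (12,14).
Selected 5 jobs.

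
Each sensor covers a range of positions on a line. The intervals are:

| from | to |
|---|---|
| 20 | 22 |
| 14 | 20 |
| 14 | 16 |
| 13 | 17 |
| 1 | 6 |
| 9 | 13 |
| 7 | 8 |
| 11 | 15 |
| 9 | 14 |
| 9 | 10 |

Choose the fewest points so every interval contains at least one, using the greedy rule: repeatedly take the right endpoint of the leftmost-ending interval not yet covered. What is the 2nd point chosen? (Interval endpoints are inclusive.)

Sorted: [1,6] [7,8] [9,10] [9,13] [9,14] [11,15] [14,16] [13,17] [14,20] [20,22]
{[1,6]} hit by 6; {[7,8]} hit by 8; {[9,10],[9,13],[9,14]} hit by 10; {[11,15],[14,16],[13,17],[14,20]} hit by 15; {[20,22]} hit by 22.
Points: 6, 8, 10, 15, 22 (5 total).

8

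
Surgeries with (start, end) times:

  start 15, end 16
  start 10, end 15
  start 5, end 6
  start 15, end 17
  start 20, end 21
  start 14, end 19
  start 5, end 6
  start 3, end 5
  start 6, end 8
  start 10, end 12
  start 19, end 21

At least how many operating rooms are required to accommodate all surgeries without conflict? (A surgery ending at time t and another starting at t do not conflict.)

3

Count concurrent intervals with a sweep; the peak is the room count.
starts: [3, 5, 5, 6, 10, 10, 14, 15, 15, 19, 20]
ends:   [5, 6, 6, 8, 12, 15, 16, 17, 19, 21, 21]
s3→1 e5→0 s5→1 s5→2 e6→1 e6→0 s6→1 e8→0 s10→1 s10→2 e12→1 s14→2 e15→1 s15→2 s15→3  — peak 3.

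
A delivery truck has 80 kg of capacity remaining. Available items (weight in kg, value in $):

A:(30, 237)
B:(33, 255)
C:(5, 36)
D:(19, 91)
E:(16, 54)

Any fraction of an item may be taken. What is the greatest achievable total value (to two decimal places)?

Order: A (237/30=7.90) > B (255/33=7.73) > C (36/5=7.20) > D (91/19=4.79) > E (54/16=3.38)
Fill: take A (30 @ 237) → take B (33 @ 255) → take C (5 @ 36) → take 12/19 of D → 57.47; 80/80 used.
Total value = 585.47

585.47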